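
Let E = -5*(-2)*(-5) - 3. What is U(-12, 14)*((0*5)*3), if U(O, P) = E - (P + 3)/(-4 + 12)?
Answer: 0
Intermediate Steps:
E = -53 (E = 10*(-5) - 3 = -50 - 3 = -53)
U(O, P) = -427/8 - P/8 (U(O, P) = -53 - (P + 3)/(-4 + 12) = -53 - (3 + P)/8 = -53 - (3/8 + P/8) = -53 + (-3/8 - P/8) = -427/8 - P/8)
U(-12, 14)*((0*5)*3) = (-427/8 - 1/8*14)*((0*5)*3) = (-427/8 - 7/4)*(0*3) = -441/8*0 = 0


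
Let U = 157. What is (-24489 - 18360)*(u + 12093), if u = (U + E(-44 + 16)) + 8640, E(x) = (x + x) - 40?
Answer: -891002106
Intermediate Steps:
E(x) = -40 + 2*x (E(x) = 2*x - 40 = -40 + 2*x)
u = 8701 (u = (157 + (-40 + 2*(-44 + 16))) + 8640 = (157 + (-40 + 2*(-28))) + 8640 = (157 + (-40 - 56)) + 8640 = (157 - 96) + 8640 = 61 + 8640 = 8701)
(-24489 - 18360)*(u + 12093) = (-24489 - 18360)*(8701 + 12093) = -42849*20794 = -891002106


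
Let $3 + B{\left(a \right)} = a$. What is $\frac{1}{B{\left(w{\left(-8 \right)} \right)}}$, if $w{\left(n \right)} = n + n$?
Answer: $- \frac{1}{19} \approx -0.052632$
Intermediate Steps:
$w{\left(n \right)} = 2 n$
$B{\left(a \right)} = -3 + a$
$\frac{1}{B{\left(w{\left(-8 \right)} \right)}} = \frac{1}{-3 + 2 \left(-8\right)} = \frac{1}{-3 - 16} = \frac{1}{-19} = - \frac{1}{19}$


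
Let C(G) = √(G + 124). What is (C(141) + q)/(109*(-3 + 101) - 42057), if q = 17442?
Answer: -17442/31375 - √265/31375 ≈ -0.55644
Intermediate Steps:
C(G) = √(124 + G)
(C(141) + q)/(109*(-3 + 101) - 42057) = (√(124 + 141) + 17442)/(109*(-3 + 101) - 42057) = (√265 + 17442)/(109*98 - 42057) = (17442 + √265)/(10682 - 42057) = (17442 + √265)/(-31375) = (17442 + √265)*(-1/31375) = -17442/31375 - √265/31375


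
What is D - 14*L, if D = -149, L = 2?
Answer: -177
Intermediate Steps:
D - 14*L = -149 - 14*2 = -149 - 28 = -177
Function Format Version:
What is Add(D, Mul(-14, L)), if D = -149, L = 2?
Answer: -177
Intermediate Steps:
Add(D, Mul(-14, L)) = Add(-149, Mul(-14, 2)) = Add(-149, -28) = -177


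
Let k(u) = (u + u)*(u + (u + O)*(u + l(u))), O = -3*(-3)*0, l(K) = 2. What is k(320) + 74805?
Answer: 66225205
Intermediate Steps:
O = 0 (O = 9*0 = 0)
k(u) = 2*u*(u + u*(2 + u)) (k(u) = (u + u)*(u + (u + 0)*(u + 2)) = (2*u)*(u + u*(2 + u)) = 2*u*(u + u*(2 + u)))
k(320) + 74805 = 2*320²*(3 + 320) + 74805 = 2*102400*323 + 74805 = 66150400 + 74805 = 66225205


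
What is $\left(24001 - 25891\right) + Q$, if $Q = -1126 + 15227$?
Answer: $12211$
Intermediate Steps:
$Q = 14101$
$\left(24001 - 25891\right) + Q = \left(24001 - 25891\right) + 14101 = -1890 + 14101 = 12211$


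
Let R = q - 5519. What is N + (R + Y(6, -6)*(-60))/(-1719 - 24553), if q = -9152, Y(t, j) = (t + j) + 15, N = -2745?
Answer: -72101069/26272 ≈ -2744.4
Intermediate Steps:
Y(t, j) = 15 + j + t (Y(t, j) = (j + t) + 15 = 15 + j + t)
R = -14671 (R = -9152 - 5519 = -14671)
N + (R + Y(6, -6)*(-60))/(-1719 - 24553) = -2745 + (-14671 + (15 - 6 + 6)*(-60))/(-1719 - 24553) = -2745 + (-14671 + 15*(-60))/(-26272) = -2745 + (-14671 - 900)*(-1/26272) = -2745 - 15571*(-1/26272) = -2745 + 15571/26272 = -72101069/26272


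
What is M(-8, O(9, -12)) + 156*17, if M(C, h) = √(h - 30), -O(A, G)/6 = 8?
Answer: 2652 + I*√78 ≈ 2652.0 + 8.8318*I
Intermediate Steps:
O(A, G) = -48 (O(A, G) = -6*8 = -48)
M(C, h) = √(-30 + h)
M(-8, O(9, -12)) + 156*17 = √(-30 - 48) + 156*17 = √(-78) + 2652 = I*√78 + 2652 = 2652 + I*√78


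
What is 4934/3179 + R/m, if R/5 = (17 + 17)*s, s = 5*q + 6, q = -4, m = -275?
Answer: 162234/15895 ≈ 10.207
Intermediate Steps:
s = -14 (s = 5*(-4) + 6 = -20 + 6 = -14)
R = -2380 (R = 5*((17 + 17)*(-14)) = 5*(34*(-14)) = 5*(-476) = -2380)
4934/3179 + R/m = 4934/3179 - 2380/(-275) = 4934*(1/3179) - 2380*(-1/275) = 4934/3179 + 476/55 = 162234/15895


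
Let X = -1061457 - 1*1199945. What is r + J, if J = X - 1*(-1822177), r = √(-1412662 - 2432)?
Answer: -439225 + I*√1415094 ≈ -4.3923e+5 + 1189.6*I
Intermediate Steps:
X = -2261402 (X = -1061457 - 1199945 = -2261402)
r = I*√1415094 (r = √(-1415094) = I*√1415094 ≈ 1189.6*I)
J = -439225 (J = -2261402 - 1*(-1822177) = -2261402 + 1822177 = -439225)
r + J = I*√1415094 - 439225 = -439225 + I*√1415094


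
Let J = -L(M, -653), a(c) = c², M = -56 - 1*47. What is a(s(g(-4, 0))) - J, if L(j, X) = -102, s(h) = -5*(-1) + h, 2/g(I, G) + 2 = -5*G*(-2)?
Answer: -86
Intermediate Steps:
g(I, G) = 2/(-2 + 10*G) (g(I, G) = 2/(-2 - 5*G*(-2)) = 2/(-2 + 10*G))
s(h) = 5 + h
M = -103 (M = -56 - 47 = -103)
J = 102 (J = -1*(-102) = 102)
a(s(g(-4, 0))) - J = (5 + 1/(-1 + 5*0))² - 1*102 = (5 + 1/(-1 + 0))² - 102 = (5 + 1/(-1))² - 102 = (5 - 1)² - 102 = 4² - 102 = 16 - 102 = -86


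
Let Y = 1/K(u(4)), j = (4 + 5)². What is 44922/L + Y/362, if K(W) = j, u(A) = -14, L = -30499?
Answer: -1317172385/894291678 ≈ -1.4729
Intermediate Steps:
j = 81 (j = 9² = 81)
K(W) = 81
Y = 1/81 ≈ 0.012346
44922/L + Y/362 = 44922/(-30499) + (1/81)/362 = 44922*(-1/30499) + (1/81)*(1/362) = -44922/30499 + 1/29322 = -1317172385/894291678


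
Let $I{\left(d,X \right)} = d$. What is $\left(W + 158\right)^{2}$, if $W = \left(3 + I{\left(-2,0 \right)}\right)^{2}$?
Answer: $25281$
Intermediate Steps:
$W = 1$ ($W = \left(3 - 2\right)^{2} = 1^{2} = 1$)
$\left(W + 158\right)^{2} = \left(1 + 158\right)^{2} = 159^{2} = 25281$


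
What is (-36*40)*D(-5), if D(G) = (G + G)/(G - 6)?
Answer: -14400/11 ≈ -1309.1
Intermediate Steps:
D(G) = 2*G/(-6 + G) (D(G) = (2*G)/(-6 + G) = 2*G/(-6 + G))
(-36*40)*D(-5) = (-36*40)*(2*(-5)/(-6 - 5)) = -2880*(-5)/(-11) = -2880*(-5)*(-1)/11 = -1440*10/11 = -14400/11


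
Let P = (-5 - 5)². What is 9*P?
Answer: 900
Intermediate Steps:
P = 100 (P = (-10)² = 100)
9*P = 9*100 = 900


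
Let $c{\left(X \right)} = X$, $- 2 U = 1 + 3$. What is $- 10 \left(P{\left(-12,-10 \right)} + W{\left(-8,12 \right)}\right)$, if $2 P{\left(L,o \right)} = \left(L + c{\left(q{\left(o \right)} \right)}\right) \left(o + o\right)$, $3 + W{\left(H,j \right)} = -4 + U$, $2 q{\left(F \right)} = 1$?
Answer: $-1060$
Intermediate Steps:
$q{\left(F \right)} = \frac{1}{2}$ ($q{\left(F \right)} = \frac{1}{2} \cdot 1 = \frac{1}{2}$)
$U = -2$ ($U = - \frac{1 + 3}{2} = \left(- \frac{1}{2}\right) 4 = -2$)
$W{\left(H,j \right)} = -9$ ($W{\left(H,j \right)} = -3 - 6 = -9$)
$P{\left(L,o \right)} = o \left(\frac{1}{2} + L\right)$ ($P{\left(L,o \right)} = \frac{\left(L + \frac{1}{2}\right) \left(o + o\right)}{2} = \frac{\left(\frac{1}{2} + L\right) 2 o}{2} = \frac{2 o \left(\frac{1}{2} + L\right)}{2} = o \left(\frac{1}{2} + L\right)$)
$- 10 \left(P{\left(-12,-10 \right)} + W{\left(-8,12 \right)}\right) = - 10 \left(- 10 \left(\frac{1}{2} - 12\right) - 9\right) = - 10 \left(\left(-10\right) \left(- \frac{23}{2}\right) - 9\right) = - 10 \left(115 - 9\right) = \left(-10\right) 106 = -1060$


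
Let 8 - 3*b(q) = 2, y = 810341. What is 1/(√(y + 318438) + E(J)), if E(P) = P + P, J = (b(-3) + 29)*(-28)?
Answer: -1736/1884917 - √1128779/1884917 ≈ -0.0014846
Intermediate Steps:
b(q) = 2 (b(q) = 8/3 - ⅓*2 = 8/3 - ⅔ = 2)
J = -868 (J = (2 + 29)*(-28) = 31*(-28) = -868)
E(P) = 2*P
1/(√(y + 318438) + E(J)) = 1/(√(810341 + 318438) + 2*(-868)) = 1/(√1128779 - 1736) = 1/(-1736 + √1128779)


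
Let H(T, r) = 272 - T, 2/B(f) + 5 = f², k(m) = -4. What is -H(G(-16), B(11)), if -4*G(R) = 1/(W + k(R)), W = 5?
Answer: -1089/4 ≈ -272.25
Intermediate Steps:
G(R) = -¼ (G(R) = -1/(4*(5 - 4)) = -¼/1 = -¼*1 = -¼)
B(f) = 2/(-5 + f²)
-H(G(-16), B(11)) = -(272 - 1*(-¼)) = -(272 + ¼) = -1*1089/4 = -1089/4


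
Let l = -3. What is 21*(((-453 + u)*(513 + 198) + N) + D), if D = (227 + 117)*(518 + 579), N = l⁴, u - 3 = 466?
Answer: 8165325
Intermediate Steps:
u = 469 (u = 3 + 466 = 469)
N = 81 (N = (-3)⁴ = 81)
D = 377368 (D = 344*1097 = 377368)
21*(((-453 + u)*(513 + 198) + N) + D) = 21*(((-453 + 469)*(513 + 198) + 81) + 377368) = 21*((16*711 + 81) + 377368) = 21*((11376 + 81) + 377368) = 21*(11457 + 377368) = 21*388825 = 8165325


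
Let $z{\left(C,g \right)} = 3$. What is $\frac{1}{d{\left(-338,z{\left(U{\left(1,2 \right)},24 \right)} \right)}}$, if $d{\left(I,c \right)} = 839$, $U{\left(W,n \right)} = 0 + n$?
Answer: $\frac{1}{839} \approx 0.0011919$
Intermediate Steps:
$U{\left(W,n \right)} = n$
$\frac{1}{d{\left(-338,z{\left(U{\left(1,2 \right)},24 \right)} \right)}} = \frac{1}{839}$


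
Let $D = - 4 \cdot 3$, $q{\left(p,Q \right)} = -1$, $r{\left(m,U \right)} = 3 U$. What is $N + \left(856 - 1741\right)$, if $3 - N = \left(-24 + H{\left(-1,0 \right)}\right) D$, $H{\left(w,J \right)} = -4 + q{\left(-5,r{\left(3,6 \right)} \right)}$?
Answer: $-1230$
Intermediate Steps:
$H{\left(w,J \right)} = -5$ ($H{\left(w,J \right)} = -4 - 1 = -5$)
$D = -12$ ($D = \left(-1\right) 12 = -12$)
$N = -345$ ($N = 3 - \left(-24 - 5\right) \left(-12\right) = 3 - \left(-29\right) \left(-12\right) = 3 - 348 = -345$)
$N + \left(856 - 1741\right) = -345 + \left(856 - 1741\right) = -345 - 885 = -1230$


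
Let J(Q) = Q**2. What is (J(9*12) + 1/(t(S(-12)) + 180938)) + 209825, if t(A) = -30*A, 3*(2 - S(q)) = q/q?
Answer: 40064702233/180888 ≈ 2.2149e+5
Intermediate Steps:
S(q) = 5/3 (S(q) = 2 - q/(3*q) = 2 - 1/3*1 = 2 - 1/3 = 5/3)
(J(9*12) + 1/(t(S(-12)) + 180938)) + 209825 = ((9*12)**2 + 1/(-30*5/3 + 180938)) + 209825 = (108**2 + 1/(-50 + 180938)) + 209825 = (11664 + 1/180888) + 209825 = 2109877633/180888 + 209825 = 40064702233/180888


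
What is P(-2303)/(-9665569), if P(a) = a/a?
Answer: -1/9665569 ≈ -1.0346e-7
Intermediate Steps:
P(a) = 1
P(-2303)/(-9665569) = 1/(-9665569) = 1*(-1/9665569) = -1/9665569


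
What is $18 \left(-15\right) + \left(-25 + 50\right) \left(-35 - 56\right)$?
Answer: $-2545$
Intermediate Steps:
$18 \left(-15\right) + \left(-25 + 50\right) \left(-35 - 56\right) = -270 + 25 \left(-91\right) = -270 - 2275 = -2545$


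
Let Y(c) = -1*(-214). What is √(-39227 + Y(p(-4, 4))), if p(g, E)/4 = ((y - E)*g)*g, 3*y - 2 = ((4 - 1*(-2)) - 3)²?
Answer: I*√39013 ≈ 197.52*I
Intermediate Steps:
y = 11/3 (y = ⅔ + ((4 - 1*(-2)) - 3)²/3 = ⅔ + ((4 + 2) - 3)²/3 = ⅔ + (6 - 3)²/3 = ⅔ + (⅓)*3² = ⅔ + (⅓)*9 = ⅔ + 3 = 11/3 ≈ 3.6667)
p(g, E) = 4*g²*(11/3 - E) (p(g, E) = 4*(((11/3 - E)*g)*g) = 4*((g*(11/3 - E))*g) = 4*(g²*(11/3 - E)) = 4*g²*(11/3 - E))
Y(c) = 214
√(-39227 + Y(p(-4, 4))) = √(-39227 + 214) = √(-39013) = I*√39013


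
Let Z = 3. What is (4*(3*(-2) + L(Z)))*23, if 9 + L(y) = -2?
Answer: -1564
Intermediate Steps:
L(y) = -11 (L(y) = -9 - 2 = -11)
(4*(3*(-2) + L(Z)))*23 = (4*(3*(-2) - 11))*23 = (4*(-6 - 11))*23 = (4*(-17))*23 = -68*23 = -1564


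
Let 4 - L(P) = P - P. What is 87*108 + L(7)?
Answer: 9400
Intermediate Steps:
L(P) = 4 (L(P) = 4 - (P - P) = 4 - 1*0 = 4 + 0 = 4)
87*108 + L(7) = 87*108 + 4 = 9396 + 4 = 9400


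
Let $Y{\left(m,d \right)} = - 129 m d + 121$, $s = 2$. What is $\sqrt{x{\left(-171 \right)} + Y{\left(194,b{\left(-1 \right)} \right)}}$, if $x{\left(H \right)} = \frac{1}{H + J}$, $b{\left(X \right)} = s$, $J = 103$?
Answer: $\frac{i \sqrt{57720253}}{34} \approx 223.45 i$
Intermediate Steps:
$b{\left(X \right)} = 2$
$Y{\left(m,d \right)} = 121 - 129 d m$ ($Y{\left(m,d \right)} = - 129 d m + 121 = 121 - 129 d m$)
$x{\left(H \right)} = \frac{1}{103 + H}$ ($x{\left(H \right)} = \frac{1}{H + 103} = \frac{1}{103 + H}$)
$\sqrt{x{\left(-171 \right)} + Y{\left(194,b{\left(-1 \right)} \right)}} = \sqrt{\frac{1}{103 - 171} + \left(121 - 258 \cdot 194\right)} = \sqrt{\frac{1}{-68} + \left(121 - 50052\right)} = \sqrt{- \frac{1}{68} - 49931} = \sqrt{- \frac{3395309}{68}} = \frac{i \sqrt{57720253}}{34}$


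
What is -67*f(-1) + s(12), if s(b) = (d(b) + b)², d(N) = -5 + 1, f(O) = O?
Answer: 131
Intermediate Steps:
d(N) = -4
s(b) = (-4 + b)²
-67*f(-1) + s(12) = -67*(-1) + (-4 + 12)² = 67 + 8² = 67 + 64 = 131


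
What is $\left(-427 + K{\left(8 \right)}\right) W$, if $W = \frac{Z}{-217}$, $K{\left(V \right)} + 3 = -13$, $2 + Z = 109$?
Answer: $\frac{47401}{217} \approx 218.44$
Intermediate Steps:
$Z = 107$ ($Z = -2 + 109 = 107$)
$K{\left(V \right)} = -16$ ($K{\left(V \right)} = -3 - 13 = -16$)
$W = - \frac{107}{217}$ ($W = \frac{107}{-217} = 107 \left(- \frac{1}{217}\right) = - \frac{107}{217} \approx -0.49309$)
$\left(-427 + K{\left(8 \right)}\right) W = \left(-427 - 16\right) \left(- \frac{107}{217}\right) = \left(-443\right) \left(- \frac{107}{217}\right) = \frac{47401}{217}$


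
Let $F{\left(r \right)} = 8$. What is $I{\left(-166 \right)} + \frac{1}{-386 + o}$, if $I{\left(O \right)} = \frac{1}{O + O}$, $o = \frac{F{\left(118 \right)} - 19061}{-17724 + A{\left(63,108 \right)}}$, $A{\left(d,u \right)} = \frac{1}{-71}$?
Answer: $- \frac{902182027}{160818000244} \approx -0.00561$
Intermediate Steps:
$A{\left(d,u \right)} = - \frac{1}{71}$
$o = \frac{1352763}{1258405}$ ($o = \frac{8 - 19061}{-17724 - \frac{1}{71}} = - \frac{19053}{- \frac{1258405}{71}} = \left(-19053\right) \left(- \frac{71}{1258405}\right) = \frac{1352763}{1258405} \approx 1.075$)
$I{\left(O \right)} = \frac{1}{2 O}$
$I{\left(-166 \right)} + \frac{1}{-386 + o} = \frac{1}{2 \left(-166\right)} + \frac{1}{-386 + \frac{1352763}{1258405}} = \frac{1}{2} \left(- \frac{1}{166}\right) + \frac{1}{- \frac{484391567}{1258405}} = - \frac{1}{332} - \frac{1258405}{484391567} = - \frac{902182027}{160818000244}$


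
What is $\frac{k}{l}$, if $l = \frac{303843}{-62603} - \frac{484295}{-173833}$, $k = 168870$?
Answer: $- \frac{918861126391065}{11249810167} \approx -81678.0$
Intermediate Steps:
$l = - \frac{22499620334}{10882467299}$ ($l = 303843 \left(- \frac{1}{62603}\right) - - \frac{484295}{173833} = - \frac{303843}{62603} + \frac{484295}{173833} = - \frac{22499620334}{10882467299} \approx -2.0675$)
$\frac{k}{l} = \frac{168870}{- \frac{22499620334}{10882467299}} = 168870 \left(- \frac{10882467299}{22499620334}\right) = - \frac{918861126391065}{11249810167}$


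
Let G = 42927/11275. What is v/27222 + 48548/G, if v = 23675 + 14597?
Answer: 4450724/349 ≈ 12753.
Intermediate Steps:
G = 1047/275 (G = 42927*(1/11275) = 1047/275 ≈ 3.8073)
v = 38272
v/27222 + 48548/G = 38272/27222 + 48548/(1047/275) = 38272*(1/27222) + 48548*(275/1047) = 1472/1047 + 13350700/1047 = 4450724/349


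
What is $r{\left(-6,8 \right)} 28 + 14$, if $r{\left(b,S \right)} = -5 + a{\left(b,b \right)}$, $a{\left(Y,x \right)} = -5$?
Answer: $-266$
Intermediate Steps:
$r{\left(b,S \right)} = -10$ ($r{\left(b,S \right)} = -5 - 5 = -10$)
$r{\left(-6,8 \right)} 28 + 14 = \left(-10\right) 28 + 14 = -280 + 14 = -266$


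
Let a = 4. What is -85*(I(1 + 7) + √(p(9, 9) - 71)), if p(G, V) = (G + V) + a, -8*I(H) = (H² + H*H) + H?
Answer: 1445 - 595*I ≈ 1445.0 - 595.0*I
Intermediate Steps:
I(H) = -H²/4 - H/8 (I(H) = -((H² + H*H) + H)/8 = -((H² + H²) + H)/8 = -(2*H² + H)/8 = -(H + 2*H²)/8 = -H²/4 - H/8)
p(G, V) = 4 + G + V (p(G, V) = (G + V) + 4 = 4 + G + V)
-85*(I(1 + 7) + √(p(9, 9) - 71)) = -85*(-(1 + 7)*(1 + 2*(1 + 7))/8 + √((4 + 9 + 9) - 71)) = -85*(-⅛*8*(1 + 2*8) + √(22 - 71)) = -85*(-⅛*8*(1 + 16) + √(-49)) = -85*(-⅛*8*17 + 7*I) = -85*(-17 + 7*I) = 1445 - 595*I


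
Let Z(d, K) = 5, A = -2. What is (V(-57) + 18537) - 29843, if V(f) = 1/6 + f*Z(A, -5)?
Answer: -69545/6 ≈ -11591.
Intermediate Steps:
V(f) = ⅙ + 5*f (V(f) = 1/6 + f*5 = ⅙ + 5*f)
(V(-57) + 18537) - 29843 = ((⅙ + 5*(-57)) + 18537) - 29843 = ((⅙ - 285) + 18537) - 29843 = (-1709/6 + 18537) - 29843 = 109513/6 - 29843 = -69545/6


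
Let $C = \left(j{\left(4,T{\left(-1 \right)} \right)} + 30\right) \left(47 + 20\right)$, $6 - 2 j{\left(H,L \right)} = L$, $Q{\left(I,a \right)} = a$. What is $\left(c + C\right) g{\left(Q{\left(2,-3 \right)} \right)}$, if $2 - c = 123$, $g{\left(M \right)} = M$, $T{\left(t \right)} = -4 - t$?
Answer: $- \frac{13143}{2} \approx -6571.5$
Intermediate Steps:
$c = -121$ ($c = 2 - 123 = -121$)
$j{\left(H,L \right)} = 3 - \frac{L}{2}$
$C = \frac{4623}{2}$ ($C = \left(\left(3 - \frac{-4 - -1}{2}\right) + 30\right) \left(47 + 20\right) = \left(\left(3 - \frac{-4 + 1}{2}\right) + 30\right) 67 = \left(\left(3 - - \frac{3}{2}\right) + 30\right) 67 = \left(\left(3 + \frac{3}{2}\right) + 30\right) 67 = \left(\frac{9}{2} + 30\right) 67 = \frac{69}{2} \cdot 67 = \frac{4623}{2} \approx 2311.5$)
$\left(c + C\right) g{\left(Q{\left(2,-3 \right)} \right)} = \left(-121 + \frac{4623}{2}\right) \left(-3\right) = \frac{4381}{2} \left(-3\right) = - \frac{13143}{2}$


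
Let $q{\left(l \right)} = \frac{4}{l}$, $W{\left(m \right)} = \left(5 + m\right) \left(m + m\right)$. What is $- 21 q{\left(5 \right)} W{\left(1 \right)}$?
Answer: $- \frac{1008}{5} \approx -201.6$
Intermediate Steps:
$W{\left(m \right)} = 2 m \left(5 + m\right)$ ($W{\left(m \right)} = \left(5 + m\right) 2 m = 2 m \left(5 + m\right)$)
$- 21 q{\left(5 \right)} W{\left(1 \right)} = - 21 \cdot \frac{4}{5} \cdot 2 \cdot 1 \left(5 + 1\right) = - 21 \cdot 4 \cdot \frac{1}{5} \cdot 2 \cdot 1 \cdot 6 = \left(-21\right) \frac{4}{5} \cdot 12 = \left(- \frac{84}{5}\right) 12 = - \frac{1008}{5}$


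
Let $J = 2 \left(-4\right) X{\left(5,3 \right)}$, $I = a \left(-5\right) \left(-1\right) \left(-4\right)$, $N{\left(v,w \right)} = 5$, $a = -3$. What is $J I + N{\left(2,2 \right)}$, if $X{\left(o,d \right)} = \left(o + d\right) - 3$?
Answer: $-2395$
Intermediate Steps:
$X{\left(o,d \right)} = -3 + d + o$ ($X{\left(o,d \right)} = \left(d + o\right) - 3 = -3 + d + o$)
$I = 60$ ($I = - 3 \left(-5\right) \left(-1\right) \left(-4\right) = - 3 \cdot 5 \left(-4\right) = \left(-3\right) \left(-20\right) = 60$)
$J = -40$ ($J = 2 \left(-4\right) \left(-3 + 3 + 5\right) = \left(-8\right) 5 = -40$)
$J I + N{\left(2,2 \right)} = \left(-40\right) 60 + 5 = -2400 + 5 = -2395$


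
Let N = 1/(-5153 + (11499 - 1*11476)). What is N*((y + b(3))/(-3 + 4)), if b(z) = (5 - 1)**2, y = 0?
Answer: -8/2565 ≈ -0.0031189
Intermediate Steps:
b(z) = 16 (b(z) = 4**2 = 16)
N = -1/5130 (N = 1/(-5153 + (11499 - 11476)) = 1/(-5153 + 23) = 1/(-5130) = -1/5130 ≈ -0.00019493)
N*((y + b(3))/(-3 + 4)) = -(0 + 16)/(5130*(-3 + 4)) = -8/(2565*1) = -8/2565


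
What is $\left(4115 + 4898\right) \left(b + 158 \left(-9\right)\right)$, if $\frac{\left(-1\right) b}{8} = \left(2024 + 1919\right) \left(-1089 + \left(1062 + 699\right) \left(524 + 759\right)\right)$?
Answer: $-642041023256214$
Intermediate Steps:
$b = -71234995056$ ($b = - 8 \left(2024 + 1919\right) \left(-1089 + \left(1062 + 699\right) \left(524 + 759\right)\right) = - 8 \cdot 3943 \left(-1089 + 1761 \cdot 1283\right) = - 8 \cdot 3943 \left(-1089 + 2259363\right) = - 8 \cdot 3943 \cdot 2258274 = \left(-8\right) 8904374382 = -71234995056$)
$\left(4115 + 4898\right) \left(b + 158 \left(-9\right)\right) = \left(4115 + 4898\right) \left(-71234995056 + 158 \left(-9\right)\right) = 9013 \left(-71234995056 - 1422\right) = 9013 \left(-71234996478\right) = -642041023256214$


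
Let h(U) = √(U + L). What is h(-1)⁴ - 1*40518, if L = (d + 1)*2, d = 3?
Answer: -40469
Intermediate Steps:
L = 8 (L = (3 + 1)*2 = 4*2 = 8)
h(U) = √(8 + U) (h(U) = √(U + 8) = √(8 + U))
h(-1)⁴ - 1*40518 = (√(8 - 1))⁴ - 1*40518 = (√7)⁴ - 40518 = 49 - 40518 = -40469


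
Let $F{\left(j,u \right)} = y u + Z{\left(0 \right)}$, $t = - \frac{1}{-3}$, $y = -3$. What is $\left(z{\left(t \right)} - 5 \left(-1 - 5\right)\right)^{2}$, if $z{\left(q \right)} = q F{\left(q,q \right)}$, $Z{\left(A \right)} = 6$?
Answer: $\frac{9025}{9} \approx 1002.8$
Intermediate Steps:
$t = \frac{1}{3}$ ($t = \left(-1\right) \left(- \frac{1}{3}\right) = \frac{1}{3} \approx 0.33333$)
$F{\left(j,u \right)} = 6 - 3 u$ ($F{\left(j,u \right)} = - 3 u + 6 = 6 - 3 u$)
$z{\left(q \right)} = q \left(6 - 3 q\right)$
$\left(z{\left(t \right)} - 5 \left(-1 - 5\right)\right)^{2} = \left(3 \cdot \frac{1}{3} \left(2 - \frac{1}{3}\right) - 5 \left(-1 - 5\right)\right)^{2} = \left(3 \cdot \frac{1}{3} \left(2 - \frac{1}{3}\right) - -30\right)^{2} = \left(3 \cdot \frac{1}{3} \cdot \frac{5}{3} + 30\right)^{2} = \left(\frac{5}{3} + 30\right)^{2} = \left(\frac{95}{3}\right)^{2} = \frac{9025}{9}$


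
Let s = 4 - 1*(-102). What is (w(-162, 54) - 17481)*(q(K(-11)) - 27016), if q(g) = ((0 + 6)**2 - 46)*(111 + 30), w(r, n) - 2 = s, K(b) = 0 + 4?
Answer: 493844898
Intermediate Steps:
K(b) = 4
s = 106 (s = 4 + 102 = 106)
w(r, n) = 108 (w(r, n) = 2 + 106 = 108)
q(g) = -1410 (q(g) = (6**2 - 46)*141 = (36 - 46)*141 = -10*141 = -1410)
(w(-162, 54) - 17481)*(q(K(-11)) - 27016) = (108 - 17481)*(-1410 - 27016) = -17373*(-28426) = 493844898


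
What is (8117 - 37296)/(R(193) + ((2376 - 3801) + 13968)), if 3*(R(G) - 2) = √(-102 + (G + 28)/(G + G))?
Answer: -1271659628070/546727824001 + 612759*I*√308414/546727824001 ≈ -2.3259 + 0.00062242*I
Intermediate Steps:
R(G) = 2 + √(-102 + (28 + G)/(2*G))/3 (R(G) = 2 + √(-102 + (G + 28)/(G + G))/3 = 2 + √(-102 + (28 + G)/((2*G)))/3 = 2 + √(-102 + (28 + G)*(1/(2*G)))/3 = 2 + √(-102 + (28 + G)/(2*G))/3)
(8117 - 37296)/(R(193) + ((2376 - 3801) + 13968)) = (8117 - 37296)/((2 + √(-406 + 56/193)/6) + ((2376 - 3801) + 13968)) = -29179/((2 + √(-406 + 56*(1/193))/6) + (-1425 + 13968)) = -29179/((2 + √(-406 + 56/193)/6) + 12543) = -29179/((2 + √(-78302/193)/6) + 12543) = -29179/((2 + (7*I*√308414/193)/6) + 12543) = -29179/((2 + 7*I*√308414/1158) + 12543) = -29179/(12545 + 7*I*√308414/1158)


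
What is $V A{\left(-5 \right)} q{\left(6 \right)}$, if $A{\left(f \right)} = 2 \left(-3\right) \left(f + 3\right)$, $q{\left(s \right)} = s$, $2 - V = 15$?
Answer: $-936$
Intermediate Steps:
$V = -13$ ($V = 2 - 15 = -13$)
$A{\left(f \right)} = -18 - 6 f$ ($A{\left(f \right)} = - 6 \left(3 + f\right) = -18 - 6 f$)
$V A{\left(-5 \right)} q{\left(6 \right)} = - 13 \left(-18 - -30\right) 6 = - 13 \left(-18 + 30\right) 6 = \left(-13\right) 12 \cdot 6 = \left(-156\right) 6 = -936$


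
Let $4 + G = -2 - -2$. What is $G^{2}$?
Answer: $16$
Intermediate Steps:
$G = -4$ ($G = -4 - 0 = -4 + \left(-2 + 2\right) = -4 + 0 = -4$)
$G^{2} = \left(-4\right)^{2} = 16$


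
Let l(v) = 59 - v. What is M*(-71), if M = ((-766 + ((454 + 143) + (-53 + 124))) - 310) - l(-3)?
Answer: 33370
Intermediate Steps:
M = -470 (M = ((-766 + ((454 + 143) + (-53 + 124))) - 310) - (59 - 1*(-3)) = ((-766 + (597 + 71)) - 310) - (59 + 3) = ((-766 + 668) - 310) - 1*62 = (-98 - 310) - 62 = -408 - 62 = -470)
M*(-71) = -470*(-71) = 33370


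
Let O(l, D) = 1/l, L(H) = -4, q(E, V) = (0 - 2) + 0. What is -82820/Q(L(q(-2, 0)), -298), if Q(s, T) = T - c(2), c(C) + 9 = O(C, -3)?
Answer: 165640/579 ≈ 286.08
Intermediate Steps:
q(E, V) = -2 (q(E, V) = -2 + 0 = -2)
c(C) = -9 + 1/C
Q(s, T) = 17/2 + T (Q(s, T) = T - (-9 + 1/2) = T - (-9 + ½) = T - 1*(-17/2) = T + 17/2 = 17/2 + T)
-82820/Q(L(q(-2, 0)), -298) = -82820/(17/2 - 298) = -82820/(-579/2) = -82820*(-2/579) = 165640/579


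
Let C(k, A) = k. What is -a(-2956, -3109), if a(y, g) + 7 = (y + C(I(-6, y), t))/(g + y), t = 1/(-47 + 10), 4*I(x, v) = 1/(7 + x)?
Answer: 157997/24260 ≈ 6.5127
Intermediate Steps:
I(x, v) = 1/(4*(7 + x))
t = -1/37 (t = 1/(-37) = -1/37 ≈ -0.027027)
a(y, g) = -7 + (1/4 + y)/(g + y) (a(y, g) = -7 + (y + 1/(4*(7 - 6)))/(g + y) = -7 + (y + (1/4)/1)/(g + y) = -7 + (y + (1/4)*1)/(g + y) = -7 + (y + 1/4)/(g + y) = -7 + (1/4 + y)/(g + y))
-a(-2956, -3109) = -(1/4 - 7*(-3109) - 6*(-2956))/(-3109 - 2956) = -(1/4 + 21763 + 17736)/(-6065) = -(-1)*157997/(6065*4) = -1*(-157997/24260) = 157997/24260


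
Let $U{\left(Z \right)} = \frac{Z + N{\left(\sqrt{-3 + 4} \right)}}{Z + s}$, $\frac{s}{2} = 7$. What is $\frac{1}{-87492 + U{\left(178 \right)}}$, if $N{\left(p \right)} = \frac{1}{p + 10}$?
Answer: $- \frac{704}{61593715} \approx -1.143 \cdot 10^{-5}$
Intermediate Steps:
$s = 14$ ($s = 2 \cdot 7 = 14$)
$N{\left(p \right)} = \frac{1}{10 + p}$
$U{\left(Z \right)} = \frac{\frac{1}{11} + Z}{14 + Z}$ ($U{\left(Z \right)} = \frac{Z + \frac{1}{10 + \sqrt{-3 + 4}}}{Z + 14} = \frac{Z + \frac{1}{10 + \sqrt{1}}}{14 + Z} = \frac{Z + \frac{1}{10 + 1}}{14 + Z} = \frac{Z + \frac{1}{11}}{14 + Z} = \frac{\frac{1}{11} + Z}{14 + Z}$)
$\frac{1}{-87492 + U{\left(178 \right)}} = \frac{1}{-87492 + \frac{\frac{1}{11} + 178}{14 + 178}} = \frac{1}{-87492 + \frac{1}{192} \cdot \frac{1959}{11}} = \frac{1}{-87492 + \frac{653}{704}} = \frac{1}{- \frac{61593715}{704}} = - \frac{704}{61593715}$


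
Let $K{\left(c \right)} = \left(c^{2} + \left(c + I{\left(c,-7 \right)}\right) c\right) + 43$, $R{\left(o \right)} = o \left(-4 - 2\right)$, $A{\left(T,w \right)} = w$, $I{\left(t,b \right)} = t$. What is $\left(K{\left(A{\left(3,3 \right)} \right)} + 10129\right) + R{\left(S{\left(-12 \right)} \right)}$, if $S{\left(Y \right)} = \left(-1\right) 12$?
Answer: $10271$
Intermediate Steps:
$S{\left(Y \right)} = -12$
$R{\left(o \right)} = - 6 o$ ($R{\left(o \right)} = o \left(-6\right) = - 6 o$)
$K{\left(c \right)} = 43 + 3 c^{2}$ ($K{\left(c \right)} = \left(c^{2} + \left(c + c\right) c\right) + 43 = \left(c^{2} + 2 c c\right) + 43 = \left(c^{2} + 2 c^{2}\right) + 43 = 3 c^{2} + 43 = 43 + 3 c^{2}$)
$\left(K{\left(A{\left(3,3 \right)} \right)} + 10129\right) + R{\left(S{\left(-12 \right)} \right)} = \left(\left(43 + 3 \cdot 3^{2}\right) + 10129\right) - -72 = \left(\left(43 + 3 \cdot 9\right) + 10129\right) + 72 = \left(\left(43 + 27\right) + 10129\right) + 72 = \left(70 + 10129\right) + 72 = 10199 + 72 = 10271$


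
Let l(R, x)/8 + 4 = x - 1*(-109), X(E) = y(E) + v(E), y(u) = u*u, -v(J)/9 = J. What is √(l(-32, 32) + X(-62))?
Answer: √5498 ≈ 74.148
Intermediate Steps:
v(J) = -9*J
y(u) = u²
X(E) = E² - 9*E
l(R, x) = 840 + 8*x (l(R, x) = -32 + 8*(x - 1*(-109)) = -32 + 8*(x + 109) = -32 + 8*(109 + x) = -32 + (872 + 8*x) = 840 + 8*x)
√(l(-32, 32) + X(-62)) = √((840 + 8*32) - 62*(-9 - 62)) = √((840 + 256) - 62*(-71)) = √(1096 + 4402) = √5498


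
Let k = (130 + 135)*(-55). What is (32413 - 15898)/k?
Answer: -3303/2915 ≈ -1.1331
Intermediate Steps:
k = -14575 (k = 265*(-55) = -14575)
(32413 - 15898)/k = (32413 - 15898)/(-14575) = 16515*(-1/14575) = -3303/2915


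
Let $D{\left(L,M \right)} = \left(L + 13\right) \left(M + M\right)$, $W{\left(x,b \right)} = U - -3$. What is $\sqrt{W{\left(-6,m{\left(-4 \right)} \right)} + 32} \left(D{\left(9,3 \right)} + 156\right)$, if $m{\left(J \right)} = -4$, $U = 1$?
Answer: $1728$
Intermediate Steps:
$W{\left(x,b \right)} = 4$ ($W{\left(x,b \right)} = 1 - -3 = 1 + 3 = 4$)
$D{\left(L,M \right)} = 2 M \left(13 + L\right)$ ($D{\left(L,M \right)} = \left(13 + L\right) 2 M = 2 M \left(13 + L\right)$)
$\sqrt{W{\left(-6,m{\left(-4 \right)} \right)} + 32} \left(D{\left(9,3 \right)} + 156\right) = \sqrt{4 + 32} \left(2 \cdot 3 \left(13 + 9\right) + 156\right) = \sqrt{36} \left(2 \cdot 3 \cdot 22 + 156\right) = 6 \left(132 + 156\right) = 6 \cdot 288 = 1728$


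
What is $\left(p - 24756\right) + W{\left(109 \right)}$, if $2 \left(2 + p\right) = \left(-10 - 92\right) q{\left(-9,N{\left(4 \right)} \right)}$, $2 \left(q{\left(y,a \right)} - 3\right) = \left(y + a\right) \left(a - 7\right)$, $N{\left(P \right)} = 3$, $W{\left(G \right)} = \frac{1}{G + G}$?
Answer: $- \frac{5564013}{218} \approx -25523.0$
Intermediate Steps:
$W{\left(G \right)} = \frac{1}{2 G}$
$q{\left(y,a \right)} = 3 + \frac{\left(-7 + a\right) \left(a + y\right)}{2}$ ($q{\left(y,a \right)} = 3 + \frac{\left(y + a\right) \left(a - 7\right)}{2} = 3 + \frac{\left(a + y\right) \left(-7 + a\right)}{2} = 3 + \frac{\left(-7 + a\right) \left(a + y\right)}{2}$)
$p = -767$ ($p = -2 + \frac{\left(-10 - 92\right) \left(3 + \frac{3^{2}}{2} - \frac{21}{2} - - \frac{63}{2} + \frac{1}{2} \cdot 3 \left(-9\right)\right)}{2} = -2 + \frac{\left(-102\right) \left(3 + \frac{1}{2} \cdot 9 - \frac{21}{2} + \frac{63}{2} - \frac{27}{2}\right)}{2} = -2 + \frac{\left(-102\right) \left(3 + \frac{9}{2} - \frac{21}{2} + \frac{63}{2} - \frac{27}{2}\right)}{2} = -2 + \frac{\left(-102\right) 15}{2} = -2 + \frac{1}{2} \left(-1530\right) = -2 - 765 = -767$)
$\left(p - 24756\right) + W{\left(109 \right)} = \left(-767 - 24756\right) + \frac{1}{2 \cdot 109} = -25523 + \frac{1}{2} \cdot \frac{1}{109} = -25523 + \frac{1}{218} = - \frac{5564013}{218}$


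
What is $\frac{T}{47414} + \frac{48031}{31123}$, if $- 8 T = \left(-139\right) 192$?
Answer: $\frac{1190584081}{737832961} \approx 1.6136$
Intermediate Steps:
$T = 3336$ ($T = - \frac{\left(-139\right) 192}{8} = \left(- \frac{1}{8}\right) \left(-26688\right) = 3336$)
$\frac{T}{47414} + \frac{48031}{31123} = \frac{3336}{47414} + \frac{48031}{31123} = 3336 \cdot \frac{1}{47414} + 48031 \cdot \frac{1}{31123} = \frac{1668}{23707} + \frac{48031}{31123} = \frac{1190584081}{737832961}$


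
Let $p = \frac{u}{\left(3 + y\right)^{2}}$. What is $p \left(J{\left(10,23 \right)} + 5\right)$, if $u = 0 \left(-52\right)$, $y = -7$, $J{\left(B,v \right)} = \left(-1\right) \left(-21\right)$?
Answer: $0$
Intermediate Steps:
$J{\left(B,v \right)} = 21$
$u = 0$
$p = 0$ ($p = \frac{0}{\left(3 - 7\right)^{2}} = \frac{0}{\left(-4\right)^{2}} = \frac{0}{16} = 0 \cdot \frac{1}{16} = 0$)
$p \left(J{\left(10,23 \right)} + 5\right) = 0 \left(21 + 5\right) = 0 \cdot 26 = 0$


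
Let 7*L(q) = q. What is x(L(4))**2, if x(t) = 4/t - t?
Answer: 2025/49 ≈ 41.327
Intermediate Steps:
L(q) = q/7
x(t) = -t + 4/t
x(L(4))**2 = (-4/7 + 4/(((1/7)*4)))**2 = (-1*4/7 + 4/(4/7))**2 = (-4/7 + 4*(7/4))**2 = (-4/7 + 7)**2 = (45/7)**2 = 2025/49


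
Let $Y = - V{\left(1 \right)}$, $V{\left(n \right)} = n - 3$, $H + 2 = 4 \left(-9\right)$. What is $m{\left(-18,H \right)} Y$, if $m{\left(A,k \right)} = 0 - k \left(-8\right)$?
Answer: $-608$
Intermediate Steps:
$H = -38$ ($H = -2 + 4 \left(-9\right) = -2 - 36 = -38$)
$V{\left(n \right)} = -3 + n$ ($V{\left(n \right)} = n - 3 = -3 + n$)
$Y = 2$ ($Y = - (-3 + 1) = \left(-1\right) \left(-2\right) = 2$)
$m{\left(A,k \right)} = 8 k$ ($m{\left(A,k \right)} = 0 - - 8 k = 0 + 8 k = 8 k$)
$m{\left(-18,H \right)} Y = 8 \left(-38\right) 2 = \left(-304\right) 2 = -608$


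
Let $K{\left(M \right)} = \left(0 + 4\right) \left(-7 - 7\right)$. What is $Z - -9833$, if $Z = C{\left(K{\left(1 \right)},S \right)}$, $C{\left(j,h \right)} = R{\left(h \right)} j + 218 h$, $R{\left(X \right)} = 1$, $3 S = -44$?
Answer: $\frac{19739}{3} \approx 6579.7$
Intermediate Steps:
$S = - \frac{44}{3}$ ($S = \frac{1}{3} \left(-44\right) = - \frac{44}{3} \approx -14.667$)
$K{\left(M \right)} = -56$ ($K{\left(M \right)} = 4 \left(-14\right) = -56$)
$C{\left(j,h \right)} = j + 218 h$ ($C{\left(j,h \right)} = 1 j + 218 h = j + 218 h$)
$Z = - \frac{9760}{3}$ ($Z = -56 + 218 \left(- \frac{44}{3}\right) = -56 - \frac{9592}{3} = - \frac{9760}{3} \approx -3253.3$)
$Z - -9833 = - \frac{9760}{3} - -9833 = - \frac{9760}{3} + 9833 = \frac{19739}{3}$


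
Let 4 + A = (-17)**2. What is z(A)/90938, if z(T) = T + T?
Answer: 285/45469 ≈ 0.0062680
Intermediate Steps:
A = 285 (A = -4 + (-17)**2 = -4 + 289 = 285)
z(T) = 2*T
z(A)/90938 = (2*285)/90938 = 570*(1/90938) = 285/45469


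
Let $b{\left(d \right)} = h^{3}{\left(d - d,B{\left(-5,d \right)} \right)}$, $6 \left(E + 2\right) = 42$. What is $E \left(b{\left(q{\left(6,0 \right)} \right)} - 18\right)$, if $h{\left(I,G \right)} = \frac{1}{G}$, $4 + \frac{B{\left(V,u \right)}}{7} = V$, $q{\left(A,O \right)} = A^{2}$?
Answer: $- \frac{22504235}{250047} \approx -90.0$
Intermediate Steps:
$E = 5$ ($E = -2 + \frac{1}{6} \cdot 42 = -2 + 7 = 5$)
$B{\left(V,u \right)} = -28 + 7 V$
$b{\left(d \right)} = - \frac{1}{250047}$ ($b{\left(d \right)} = \left(\frac{1}{-28 + 7 \left(-5\right)}\right)^{3} = \left(\frac{1}{-28 - 35}\right)^{3} = \left(\frac{1}{-63}\right)^{3} = \left(- \frac{1}{63}\right)^{3} = - \frac{1}{250047}$)
$E \left(b{\left(q{\left(6,0 \right)} \right)} - 18\right) = 5 \left(- \frac{1}{250047} - 18\right) = 5 \left(- \frac{4500847}{250047}\right) = - \frac{22504235}{250047}$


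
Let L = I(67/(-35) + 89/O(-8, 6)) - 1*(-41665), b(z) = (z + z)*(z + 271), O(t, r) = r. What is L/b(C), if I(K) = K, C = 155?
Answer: 8752363/27732600 ≈ 0.31560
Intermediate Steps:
b(z) = 2*z*(271 + z) (b(z) = (2*z)*(271 + z) = 2*z*(271 + z))
L = 8752363/210 (L = (67/(-35) + 89/6) - 1*(-41665) = (67*(-1/35) + 89*(1/6)) + 41665 = (-67/35 + 89/6) + 41665 = 2713/210 + 41665 = 8752363/210 ≈ 41678.)
L/b(C) = 8752363/(210*((2*155*(271 + 155)))) = 8752363/(210*((2*155*426))) = (8752363/210)/132060 = (8752363/210)*(1/132060) = 8752363/27732600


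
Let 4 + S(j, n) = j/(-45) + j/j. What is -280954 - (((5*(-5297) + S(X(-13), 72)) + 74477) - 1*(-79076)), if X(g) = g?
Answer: -18360868/45 ≈ -4.0802e+5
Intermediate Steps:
S(j, n) = -3 - j/45 (S(j, n) = -4 + (j/(-45) + j/j) = -4 + (j*(-1/45) + 1) = -4 + (-j/45 + 1) = -4 + (1 - j/45) = -3 - j/45)
-280954 - (((5*(-5297) + S(X(-13), 72)) + 74477) - 1*(-79076)) = -280954 - (((5*(-5297) + (-3 - 1/45*(-13))) + 74477) - 1*(-79076)) = -280954 - (((-26485 + (-3 + 13/45)) + 74477) + 79076) = -280954 - (((-26485 - 122/45) + 74477) + 79076) = -280954 - ((-1191947/45 + 74477) + 79076) = -280954 - (2159518/45 + 79076) = -280954 - 1*5717938/45 = -280954 - 5717938/45 = -18360868/45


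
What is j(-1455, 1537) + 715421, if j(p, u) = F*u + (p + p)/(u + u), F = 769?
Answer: 2916262383/1537 ≈ 1.8974e+6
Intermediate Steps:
j(p, u) = 769*u + p/u (j(p, u) = 769*u + (p + p)/(u + u) = 769*u + (2*p)/((2*u)) = 769*u + (2*p)*(1/(2*u)) = 769*u + p/u)
j(-1455, 1537) + 715421 = (769*1537 - 1455/1537) + 715421 = (1181953 - 1455*1/1537) + 715421 = (1181953 - 1455/1537) + 715421 = 1816660306/1537 + 715421 = 2916262383/1537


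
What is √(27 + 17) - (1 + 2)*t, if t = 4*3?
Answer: -36 + 2*√11 ≈ -29.367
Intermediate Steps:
t = 12
√(27 + 17) - (1 + 2)*t = √(27 + 17) - (1 + 2)*12 = √44 - 3*12 = 2*√11 - 1*36 = 2*√11 - 36 = -36 + 2*√11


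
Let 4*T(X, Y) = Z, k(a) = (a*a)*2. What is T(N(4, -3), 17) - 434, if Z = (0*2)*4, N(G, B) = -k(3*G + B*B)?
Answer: -434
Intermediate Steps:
k(a) = 2*a**2 (k(a) = a**2*2 = 2*a**2)
N(G, B) = -2*(B**2 + 3*G)**2 (N(G, B) = -2*(3*G + B*B)**2 = -2*(3*G + B**2)**2 = -2*(B**2 + 3*G)**2)
Z = 0 (Z = 0*4 = 0)
T(X, Y) = 0 (T(X, Y) = (1/4)*0 = 0)
T(N(4, -3), 17) - 434 = 0 - 434 = -434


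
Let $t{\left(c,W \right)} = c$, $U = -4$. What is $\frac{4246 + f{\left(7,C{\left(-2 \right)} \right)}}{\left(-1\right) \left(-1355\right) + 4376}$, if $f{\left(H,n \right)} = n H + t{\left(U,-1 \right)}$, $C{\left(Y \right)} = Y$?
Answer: $\frac{4228}{5731} \approx 0.73774$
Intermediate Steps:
$f{\left(H,n \right)} = -4 + H n$ ($f{\left(H,n \right)} = n H - 4 = H n - 4 = -4 + H n$)
$\frac{4246 + f{\left(7,C{\left(-2 \right)} \right)}}{\left(-1\right) \left(-1355\right) + 4376} = \frac{4246 + \left(-4 + 7 \left(-2\right)\right)}{\left(-1\right) \left(-1355\right) + 4376} = \frac{4246 - 18}{1355 + 4376} = \frac{4246 - 18}{5731} = 4228 \cdot \frac{1}{5731} = \frac{4228}{5731}$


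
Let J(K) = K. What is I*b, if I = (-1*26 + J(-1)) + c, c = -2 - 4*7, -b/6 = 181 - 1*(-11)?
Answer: 65664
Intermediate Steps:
b = -1152 (b = -6*(181 - 1*(-11)) = -6*(181 + 11) = -6*192 = -1152)
c = -30 (c = -2 - 1*28 = -2 - 28 = -30)
I = -57 (I = (-1*26 - 1) - 30 = (-26 - 1) - 30 = -27 - 30 = -57)
I*b = -57*(-1152) = 65664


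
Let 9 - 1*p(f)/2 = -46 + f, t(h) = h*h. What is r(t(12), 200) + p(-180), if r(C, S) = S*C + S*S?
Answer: 69270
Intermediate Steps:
t(h) = h**2
r(C, S) = S**2 + C*S (r(C, S) = C*S + S**2 = S**2 + C*S)
p(f) = 110 - 2*f (p(f) = 18 - 2*(-46 + f) = 18 + (92 - 2*f) = 110 - 2*f)
r(t(12), 200) + p(-180) = 200*(12**2 + 200) + (110 - 2*(-180)) = 200*(144 + 200) + (110 + 360) = 200*344 + 470 = 68800 + 470 = 69270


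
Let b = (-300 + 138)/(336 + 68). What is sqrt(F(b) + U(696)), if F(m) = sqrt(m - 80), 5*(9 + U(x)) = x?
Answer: sqrt(132817020 + 5050*I*sqrt(3280682))/1010 ≈ 11.417 + 0.39268*I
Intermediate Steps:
U(x) = -9 + x/5
b = -81/202 (b = -162/404 = -162*1/404 = -81/202 ≈ -0.40099)
F(m) = sqrt(-80 + m)
sqrt(F(b) + U(696)) = sqrt(sqrt(-80 - 81/202) + (-9 + (1/5)*696)) = sqrt(sqrt(-16241/202) + (-9 + 696/5)) = sqrt(I*sqrt(3280682)/202 + 651/5) = sqrt(651/5 + I*sqrt(3280682)/202)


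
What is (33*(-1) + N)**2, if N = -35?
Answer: 4624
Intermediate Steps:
(33*(-1) + N)**2 = (33*(-1) - 35)**2 = (-33 - 35)**2 = (-68)**2 = 4624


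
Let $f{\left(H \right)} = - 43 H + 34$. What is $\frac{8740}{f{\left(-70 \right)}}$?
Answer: $\frac{2185}{761} \approx 2.8712$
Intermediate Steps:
$f{\left(H \right)} = 34 - 43 H$
$\frac{8740}{f{\left(-70 \right)}} = \frac{8740}{34 - -3010} = \frac{8740}{34 + 3010} = \frac{8740}{3044} = 8740 \cdot \frac{1}{3044} = \frac{2185}{761}$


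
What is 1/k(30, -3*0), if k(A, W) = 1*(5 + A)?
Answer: 1/35 ≈ 0.028571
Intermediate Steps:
k(A, W) = 5 + A
1/k(30, -3*0) = 1/(5 + 30) = 1/35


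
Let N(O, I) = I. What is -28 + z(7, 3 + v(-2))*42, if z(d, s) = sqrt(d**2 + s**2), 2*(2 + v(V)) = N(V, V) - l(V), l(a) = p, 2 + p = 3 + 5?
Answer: -28 + 42*sqrt(58) ≈ 291.86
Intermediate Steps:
p = 6 (p = -2 + (3 + 5) = -2 + 8 = 6)
l(a) = 6
v(V) = -5 + V/2 (v(V) = -2 + (V - 1*6)/2 = -2 + (V - 6)/2 = -2 + (-6 + V)/2 = -2 + (-3 + V/2) = -5 + V/2)
-28 + z(7, 3 + v(-2))*42 = -28 + sqrt(7**2 + (3 + (-5 + (1/2)*(-2)))**2)*42 = -28 + sqrt(49 + (3 + (-5 - 1))**2)*42 = -28 + sqrt(49 + (3 - 6)**2)*42 = -28 + sqrt(49 + (-3)**2)*42 = -28 + sqrt(49 + 9)*42 = -28 + sqrt(58)*42 = -28 + 42*sqrt(58)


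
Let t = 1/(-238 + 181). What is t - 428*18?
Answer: -439129/57 ≈ -7704.0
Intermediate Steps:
t = -1/57 (t = 1/(-57) = -1/57 ≈ -0.017544)
t - 428*18 = -1/57 - 428*18 = -1/57 - 7704 = -439129/57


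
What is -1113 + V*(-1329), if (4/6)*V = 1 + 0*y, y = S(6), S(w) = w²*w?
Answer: -6213/2 ≈ -3106.5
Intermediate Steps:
S(w) = w³
y = 216 (y = 6³ = 216)
V = 3/2 (V = 3*(1 + 0*216)/2 = 3*(1 + 0)/2 = (3/2)*1 = 3/2 ≈ 1.5000)
-1113 + V*(-1329) = -1113 + (3/2)*(-1329) = -1113 - 3987/2 = -6213/2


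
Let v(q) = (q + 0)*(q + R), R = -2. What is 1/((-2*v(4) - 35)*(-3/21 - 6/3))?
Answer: 7/765 ≈ 0.0091503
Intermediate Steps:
v(q) = q*(-2 + q) (v(q) = (q + 0)*(q - 2) = q*(-2 + q))
1/((-2*v(4) - 35)*(-3/21 - 6/3)) = 1/((-8*(-2 + 4) - 35)*(-3/21 - 6/3)) = 1/((-8*2 - 35)*(-3*1/21 - 6*1/3)) = 1/((-2*8 - 35)*(-1/7 - 2)) = 1/((-16 - 35)*(-15/7)) = 1/(-51*(-15/7)) = 1/(765/7) = 7/765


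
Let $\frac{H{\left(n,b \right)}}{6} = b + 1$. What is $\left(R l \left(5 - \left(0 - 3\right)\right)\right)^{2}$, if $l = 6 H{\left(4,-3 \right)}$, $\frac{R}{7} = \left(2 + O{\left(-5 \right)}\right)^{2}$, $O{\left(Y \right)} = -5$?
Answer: $1316818944$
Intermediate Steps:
$H{\left(n,b \right)} = 6 + 6 b$ ($H{\left(n,b \right)} = 6 \left(b + 1\right) = 6 \left(1 + b\right) = 6 + 6 b$)
$R = 63$ ($R = 7 \left(2 - 5\right)^{2} = 7 \left(-3\right)^{2} = 7 \cdot 9 = 63$)
$l = -72$ ($l = 6 \left(6 + 6 \left(-3\right)\right) = 6 \left(6 - 18\right) = 6 \left(-12\right) = -72$)
$\left(R l \left(5 - \left(0 - 3\right)\right)\right)^{2} = \left(63 \left(-72\right) \left(5 - \left(0 - 3\right)\right)\right)^{2} = \left(- 4536 \left(5 - -3\right)\right)^{2} = \left(- 4536 \left(5 + 3\right)\right)^{2} = \left(\left(-4536\right) 8\right)^{2} = \left(-36288\right)^{2} = 1316818944$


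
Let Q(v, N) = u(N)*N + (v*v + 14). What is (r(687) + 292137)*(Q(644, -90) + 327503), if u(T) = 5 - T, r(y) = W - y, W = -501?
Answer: 213470154147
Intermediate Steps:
r(y) = -501 - y
Q(v, N) = 14 + v**2 + N*(5 - N) (Q(v, N) = (5 - N)*N + (v*v + 14) = N*(5 - N) + (v**2 + 14) = N*(5 - N) + (14 + v**2) = 14 + v**2 + N*(5 - N))
(r(687) + 292137)*(Q(644, -90) + 327503) = ((-501 - 1*687) + 292137)*((14 + 644**2 - 1*(-90)*(-5 - 90)) + 327503) = ((-501 - 687) + 292137)*((14 + 414736 - 1*(-90)*(-95)) + 327503) = (-1188 + 292137)*((14 + 414736 - 8550) + 327503) = 290949*(406200 + 327503) = 290949*733703 = 213470154147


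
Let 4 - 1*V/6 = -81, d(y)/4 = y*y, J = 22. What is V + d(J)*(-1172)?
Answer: -2268482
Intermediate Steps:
d(y) = 4*y**2 (d(y) = 4*(y*y) = 4*y**2)
V = 510 (V = 24 - 6*(-81) = 24 + 486 = 510)
V + d(J)*(-1172) = 510 + (4*22**2)*(-1172) = 510 + (4*484)*(-1172) = 510 + 1936*(-1172) = 510 - 2268992 = -2268482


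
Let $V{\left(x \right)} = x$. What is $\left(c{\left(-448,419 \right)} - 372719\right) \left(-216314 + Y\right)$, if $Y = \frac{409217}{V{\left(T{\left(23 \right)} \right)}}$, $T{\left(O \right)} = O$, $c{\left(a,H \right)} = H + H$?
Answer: $\frac{1698010505405}{23} \approx 7.3827 \cdot 10^{10}$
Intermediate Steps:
$c{\left(a,H \right)} = 2 H$
$Y = \frac{409217}{23} \approx 17792.0$
$\left(c{\left(-448,419 \right)} - 372719\right) \left(-216314 + Y\right) = \left(2 \cdot 419 - 372719\right) \left(-216314 + \frac{409217}{23}\right) = \left(838 - 372719\right) \left(- \frac{4566005}{23}\right) = \left(-371881\right) \left(- \frac{4566005}{23}\right) = \frac{1698010505405}{23}$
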